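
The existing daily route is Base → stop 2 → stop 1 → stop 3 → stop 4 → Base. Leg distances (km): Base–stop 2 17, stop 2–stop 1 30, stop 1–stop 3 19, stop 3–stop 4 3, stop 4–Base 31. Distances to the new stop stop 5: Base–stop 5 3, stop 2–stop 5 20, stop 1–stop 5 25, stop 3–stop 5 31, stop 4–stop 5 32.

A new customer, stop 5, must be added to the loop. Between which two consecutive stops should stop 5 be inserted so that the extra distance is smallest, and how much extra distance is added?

Adding 4 km by placing stop 5 on the stop 4–Base leg.

Insertion cost between consecutive stops i–j is d(i,stop 5) + d(stop 5,j) − d(i,j):
  between Base and stop 2: 3 + 20 − 17 = 6
  between stop 2 and stop 1: 20 + 25 − 30 = 15
  between stop 1 and stop 3: 25 + 31 − 19 = 37
  between stop 3 and stop 4: 31 + 32 − 3 = 60
  between stop 4 and Base: 32 + 3 − 31 = 4
Cheapest insertion is between stop 4 and Base, adding 4.
New total = 100 + 4 = 104.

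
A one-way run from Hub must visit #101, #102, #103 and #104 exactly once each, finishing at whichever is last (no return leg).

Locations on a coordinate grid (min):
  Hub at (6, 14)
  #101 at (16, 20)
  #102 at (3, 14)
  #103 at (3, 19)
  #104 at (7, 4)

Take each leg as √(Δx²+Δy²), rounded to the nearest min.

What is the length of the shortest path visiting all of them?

There are 4! = 24 possible orderings.
Hub→#101→#102→#103→#104: 12+14+5+16 = 47
Hub→#101→#102→#104→#103: 12+14+11+16 = 53
Hub→#101→#103→#102→#104: 12+13+5+11 = 41
Hub→#101→#103→#104→#102: 12+13+16+11 = 52
Hub→#101→#104→#102→#103: 12+18+11+5 = 46
Hub→#101→#104→#103→#102: 12+18+16+5 = 51
Hub→#102→#101→#103→#104: 3+14+13+16 = 46
Hub→#102→#101→#104→#103: 3+14+18+16 = 51
Hub→#102→#103→#101→#104: 3+5+13+18 = 39
Hub→#102→#103→#104→#101: 3+5+16+18 = 42
Hub→#102→#104→#101→#103: 3+11+18+13 = 45
Hub→#102→#104→#103→#101: 3+11+16+13 = 43
Hub→#103→#101→#102→#104: 6+13+14+11 = 44
Hub→#103→#101→#104→#102: 6+13+18+11 = 48
… (10 more)
The minimum is 39.
One shortest path: Hub → #102 → #103 → #101 → #104.

Minimum one-way distance = 39 min.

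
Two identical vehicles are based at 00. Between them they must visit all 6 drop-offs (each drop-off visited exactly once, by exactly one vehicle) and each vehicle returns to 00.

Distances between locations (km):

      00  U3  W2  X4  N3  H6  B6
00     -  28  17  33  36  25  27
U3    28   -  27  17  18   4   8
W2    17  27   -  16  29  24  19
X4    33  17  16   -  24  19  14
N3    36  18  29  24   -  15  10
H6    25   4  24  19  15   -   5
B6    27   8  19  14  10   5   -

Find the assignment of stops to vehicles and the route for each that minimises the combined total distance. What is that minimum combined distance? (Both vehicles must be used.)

Try each way of splitting the stops between the two vehicles (each non-empty) and, for each split, find the best tour for each vehicle:
  {U3} + {W2, X4, N3, H6, B6}: 56 + 97 = 153
  {W2} + {U3, X4, N3, H6, B6}: 34 + 104 = 138
  {U3, W2} + {X4, N3, H6, B6}: 72 + 97 = 169
  {X4} + {U3, W2, N3, H6, B6}: 66 + 93 = 159
  {U3, X4} + {W2, N3, H6, B6}: 78 + 86 = 164
  {W2, X4} + {U3, N3, H6, B6}: 66 + 83 = 149
  … (31 splits in total)
Best: vehicle 1 00 → W2 → 00 = 34; vehicle 2 00 → U3 → H6 → N3 → B6 → X4 → 00 = 104; combined 138.

138 km — the smallest possible combined total.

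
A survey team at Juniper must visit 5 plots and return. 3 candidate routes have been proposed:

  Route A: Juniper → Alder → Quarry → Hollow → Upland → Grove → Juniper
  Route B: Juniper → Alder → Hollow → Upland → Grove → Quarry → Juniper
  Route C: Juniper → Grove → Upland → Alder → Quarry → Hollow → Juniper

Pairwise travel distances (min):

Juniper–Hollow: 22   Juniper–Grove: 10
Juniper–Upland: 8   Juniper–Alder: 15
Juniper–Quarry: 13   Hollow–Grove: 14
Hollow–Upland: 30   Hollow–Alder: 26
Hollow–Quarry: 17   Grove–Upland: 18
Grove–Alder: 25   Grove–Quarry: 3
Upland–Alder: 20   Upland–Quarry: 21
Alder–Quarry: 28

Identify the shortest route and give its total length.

Route A: 15 + 28 + 17 + 30 + 18 + 10 = 118
Route B: 15 + 26 + 30 + 18 + 3 + 13 = 105
Route C: 10 + 18 + 20 + 28 + 17 + 22 = 115

Shortest is Route B, total 105 min.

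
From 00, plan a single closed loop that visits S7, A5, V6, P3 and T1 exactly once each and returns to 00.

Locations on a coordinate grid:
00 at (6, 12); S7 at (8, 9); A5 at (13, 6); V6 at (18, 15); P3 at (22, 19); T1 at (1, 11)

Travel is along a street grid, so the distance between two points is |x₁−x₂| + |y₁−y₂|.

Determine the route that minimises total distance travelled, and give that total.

Minimum total distance: 68.

00-S7-A5-V6-P3-T1-00: 5+8+14+8+29+6 = 70
00-S7-A5-V6-T1-P3-00: 5+8+14+21+29+23 = 100
00-S7-A5-P3-V6-T1-00: 5+8+22+8+21+6 = 70
00-S7-A5-P3-T1-V6-00: 5+8+22+29+21+15 = 100
00-S7-A5-T1-V6-P3-00: 5+8+17+21+8+23 = 82
00-S7-A5-T1-P3-V6-00: 5+8+17+29+8+15 = 82
00-S7-V6-A5-P3-T1-00: 5+16+14+22+29+6 = 92
00-S7-V6-A5-T1-P3-00: 5+16+14+17+29+23 = 104
00-S7-V6-P3-A5-T1-00: 5+16+8+22+17+6 = 74
00-S7-V6-P3-T1-A5-00: 5+16+8+29+17+13 = 88
00-S7-V6-T1-A5-P3-00: 5+16+21+17+22+23 = 104
00-S7-V6-T1-P3-A5-00: 5+16+21+29+22+13 = 106
00-S7-P3-A5-V6-T1-00: 5+24+22+14+21+6 = 92
00-S7-P3-A5-T1-V6-00: 5+24+22+17+21+15 = 104
… (46 more)
00-V6-P3-A5-S7-T1-00: 15+8+22+8+9+6 = 68  ← best
The minimum is 68.
One optimal route: 00 → V6 → P3 → A5 → S7 → T1 → 00 (or its reverse).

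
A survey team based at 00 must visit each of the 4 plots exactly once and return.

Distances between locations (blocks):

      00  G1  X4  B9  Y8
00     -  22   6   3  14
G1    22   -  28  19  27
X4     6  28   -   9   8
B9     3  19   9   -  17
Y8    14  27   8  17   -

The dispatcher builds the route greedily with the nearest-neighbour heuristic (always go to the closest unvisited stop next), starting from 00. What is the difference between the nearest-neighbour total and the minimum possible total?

From 00: B9=3, X4=6, Y8=14, G1=22 → choose B9 (3).
From B9: X4=9, Y8=17, G1=19 → choose X4 (9).
From X4: Y8=8, G1=28 → choose Y8 (8).
From Y8: G1=27 → choose G1 (27).
NN route 00 → B9 → X4 → Y8 → G1 → 00 costs 69.
Optimal: 00 → X4 → Y8 → G1 → B9 → 00 costs 63 (by enumerating all 12 distinct tours).
Excess = 69 − 63 = 6.

The nearest-neighbour route is 6 blocks longer than optimal.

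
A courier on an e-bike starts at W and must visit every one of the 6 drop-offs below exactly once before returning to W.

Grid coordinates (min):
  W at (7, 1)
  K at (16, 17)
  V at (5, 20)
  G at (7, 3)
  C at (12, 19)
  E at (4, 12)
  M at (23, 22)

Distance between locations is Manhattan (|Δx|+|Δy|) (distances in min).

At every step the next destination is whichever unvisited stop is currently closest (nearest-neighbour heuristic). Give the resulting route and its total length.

W → [G:2 / E:14 / V:21 / C:23 / K:25 / M:37] → G (2)
G → [E:12 / V:19 / C:21 / K:23 / M:35] → E (12)
E → [V:9 / C:15 / K:17 / M:29] → V (9)
V → [C:8 / K:14 / M:20] → C (8)
C → [K:6 / M:14] → K (6)
K → [M:12] → M (12)
Return M→W: 37.
Total = 2 + 12 + 9 + 8 + 6 + 12 + 37 = 86.

Total distance 86 min via the nearest-neighbour route W → G → E → V → C → K → M → W.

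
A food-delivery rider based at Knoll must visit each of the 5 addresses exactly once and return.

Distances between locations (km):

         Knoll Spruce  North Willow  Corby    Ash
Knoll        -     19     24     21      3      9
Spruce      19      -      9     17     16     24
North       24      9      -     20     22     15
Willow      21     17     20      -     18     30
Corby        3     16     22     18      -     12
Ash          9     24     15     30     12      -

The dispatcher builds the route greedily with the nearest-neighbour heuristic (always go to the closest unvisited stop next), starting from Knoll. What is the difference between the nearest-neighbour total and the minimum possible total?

Knoll: Corby=3, Ash=9, Spruce=19, Willow=21, North=24 ⇒ Corby
Corby: Ash=12, Spruce=16, Willow=18, North=22 ⇒ Ash
Ash: North=15, Spruce=24, Willow=30 ⇒ North
North: Spruce=9, Willow=20 ⇒ Spruce
Spruce: Willow=17 ⇒ Willow
NN route Knoll → Corby → Ash → North → Spruce → Willow → Knoll costs 77.
Optimal: Knoll → Corby → Willow → Spruce → North → Ash → Knoll costs 71 (by enumerating all 60 distinct tours).
Excess = 77 − 71 = 6.

6 km longer than the optimal tour.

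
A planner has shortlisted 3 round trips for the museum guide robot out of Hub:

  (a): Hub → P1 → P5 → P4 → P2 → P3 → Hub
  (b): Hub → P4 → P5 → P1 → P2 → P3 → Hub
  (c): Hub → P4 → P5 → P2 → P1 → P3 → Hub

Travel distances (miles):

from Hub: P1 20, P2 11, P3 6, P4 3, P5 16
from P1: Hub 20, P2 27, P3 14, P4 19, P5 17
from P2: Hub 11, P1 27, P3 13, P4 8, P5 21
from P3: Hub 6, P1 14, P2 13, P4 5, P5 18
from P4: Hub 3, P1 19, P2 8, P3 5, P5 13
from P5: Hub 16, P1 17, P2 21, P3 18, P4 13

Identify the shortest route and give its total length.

(a): 20 + 17 + 13 + 8 + 13 + 6 = 77
(b): 3 + 13 + 17 + 27 + 13 + 6 = 79
(c): 3 + 13 + 21 + 27 + 14 + 6 = 84

Shortest is (a), total 77 miles.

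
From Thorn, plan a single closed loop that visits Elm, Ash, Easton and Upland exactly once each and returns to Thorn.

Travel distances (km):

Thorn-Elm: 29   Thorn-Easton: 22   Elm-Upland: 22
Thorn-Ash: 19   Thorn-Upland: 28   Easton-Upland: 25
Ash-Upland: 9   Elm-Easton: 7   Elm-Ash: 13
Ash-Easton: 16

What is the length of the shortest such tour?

There are 12 distinct closed tours to check (reversals are equivalent).
Thorn → Elm → Ash → Easton → Upland → Thorn: 29+13+16+25+28 = 111
Thorn → Elm → Ash → Upland → Easton → Thorn: 29+13+9+25+22 = 98
Thorn → Elm → Easton → Ash → Upland → Thorn: 29+7+16+9+28 = 89
Thorn → Elm → Easton → Upland → Ash → Thorn: 29+7+25+9+19 = 89
Thorn → Elm → Upland → Ash → Easton → Thorn: 29+22+9+16+22 = 98
Thorn → Elm → Upland → Easton → Ash → Thorn: 29+22+25+16+19 = 111
Thorn → Ash → Elm → Easton → Upland → Thorn: 19+13+7+25+28 = 92
Thorn → Ash → Elm → Upland → Easton → Thorn: 19+13+22+25+22 = 101
Thorn → Ash → Easton → Elm → Upland → Thorn: 19+16+7+22+28 = 92
Thorn → Ash → Upland → Elm → Easton → Thorn: 19+9+22+7+22 = 79
Thorn → Easton → Elm → Ash → Upland → Thorn: 22+7+13+9+28 = 79
Thorn → Easton → Ash → Elm → Upland → Thorn: 22+16+13+22+28 = 101
The minimum is 79.
One optimal route: Thorn → Ash → Upland → Elm → Easton → Thorn (or its reverse).

Minimum total distance: 79 km.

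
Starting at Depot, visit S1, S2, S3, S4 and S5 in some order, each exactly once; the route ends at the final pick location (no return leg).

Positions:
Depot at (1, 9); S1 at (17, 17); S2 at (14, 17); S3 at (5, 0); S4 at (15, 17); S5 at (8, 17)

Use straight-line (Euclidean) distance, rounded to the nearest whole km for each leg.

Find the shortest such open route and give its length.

There are 5! = 120 possible orderings.
Depot - S1 - S2 - S3 - S4 - S5: 18+3+19+20+7 = 67
Depot - S1 - S2 - S3 - S5 - S4: 18+3+19+17+7 = 64
Depot - S1 - S2 - S4 - S3 - S5: 18+3+1+20+17 = 59
Depot - S1 - S2 - S4 - S5 - S3: 18+3+1+7+17 = 46
Depot - S1 - S2 - S5 - S3 - S4: 18+3+6+17+20 = 64
Depot - S1 - S2 - S5 - S4 - S3: 18+3+6+7+20 = 54
Depot - S1 - S3 - S2 - S4 - S5: 18+21+19+1+7 = 66
Depot - S1 - S3 - S2 - S5 - S4: 18+21+19+6+7 = 71
Depot - S1 - S3 - S4 - S2 - S5: 18+21+20+1+6 = 66
Depot - S1 - S3 - S4 - S5 - S2: 18+21+20+7+6 = 72
Depot - S1 - S3 - S5 - S2 - S4: 18+21+17+6+1 = 63
Depot - S1 - S3 - S5 - S4 - S2: 18+21+17+7+1 = 64
Depot - S1 - S4 - S2 - S3 - S5: 18+2+1+19+17 = 57
Depot - S1 - S4 - S2 - S5 - S3: 18+2+1+6+17 = 44
… (106 more)
Depot - S3 - S5 - S2 - S4 - S1: 10+17+6+1+2 = 36  ← best
The minimum is 36.
One shortest path: Depot → S3 → S5 → S2 → S4 → S1.

Minimum one-way distance = 36 km.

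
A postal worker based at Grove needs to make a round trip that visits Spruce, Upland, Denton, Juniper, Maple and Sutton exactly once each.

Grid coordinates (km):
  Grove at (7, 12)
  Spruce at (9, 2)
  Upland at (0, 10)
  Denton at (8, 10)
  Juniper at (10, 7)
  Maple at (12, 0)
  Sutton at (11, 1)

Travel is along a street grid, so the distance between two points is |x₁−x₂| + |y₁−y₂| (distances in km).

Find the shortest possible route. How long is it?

With 6 stops there are 6!/2 = 360 distinct round trips (a route and its reverse cost the same).
Grove-Spruce-Upland-Denton-Juniper-Maple-Sutton-Grove: 12+17+8+5+9+2+15 = 68
Grove-Spruce-Upland-Denton-Juniper-Sutton-Maple-Grove: 12+17+8+5+7+2+17 = 68
Grove-Spruce-Upland-Denton-Maple-Juniper-Sutton-Grove: 12+17+8+14+9+7+15 = 82
Grove-Spruce-Upland-Denton-Maple-Sutton-Juniper-Grove: 12+17+8+14+2+7+8 = 68
Grove-Spruce-Upland-Denton-Sutton-Juniper-Maple-Grove: 12+17+8+12+7+9+17 = 82
Grove-Spruce-Upland-Denton-Sutton-Maple-Juniper-Grove: 12+17+8+12+2+9+8 = 68
Grove-Spruce-Upland-Juniper-Denton-Maple-Sutton-Grove: 12+17+13+5+14+2+15 = 78
Grove-Spruce-Upland-Juniper-Denton-Sutton-Maple-Grove: 12+17+13+5+12+2+17 = 78
… (352 more)
Grove-Spruce-Maple-Sutton-Juniper-Denton-Upland-Grove: 12+5+2+7+5+8+9 = 48  ← best
The minimum is 48.
One optimal route: Grove → Spruce → Maple → Sutton → Juniper → Denton → Upland → Grove (or its reverse).

Shortest round trip = 48 km.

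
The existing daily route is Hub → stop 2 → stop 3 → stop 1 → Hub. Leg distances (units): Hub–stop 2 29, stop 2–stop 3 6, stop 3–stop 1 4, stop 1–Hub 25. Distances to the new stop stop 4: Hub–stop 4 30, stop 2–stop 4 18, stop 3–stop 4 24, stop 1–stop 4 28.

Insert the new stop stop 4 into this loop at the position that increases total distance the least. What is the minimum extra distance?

Insertion cost between consecutive stops i–j is d(i,stop 4) + d(stop 4,j) − d(i,j):
  between Hub and stop 2: 30 + 18 − 29 = 19
  between stop 2 and stop 3: 18 + 24 − 6 = 36
  between stop 3 and stop 1: 24 + 28 − 4 = 48
  between stop 1 and Hub: 28 + 30 − 25 = 33
Cheapest insertion is between Hub and stop 2, adding 19.
New total = 64 + 19 = 83.

Adding 19 by placing stop 4 on the Hub–stop 2 leg.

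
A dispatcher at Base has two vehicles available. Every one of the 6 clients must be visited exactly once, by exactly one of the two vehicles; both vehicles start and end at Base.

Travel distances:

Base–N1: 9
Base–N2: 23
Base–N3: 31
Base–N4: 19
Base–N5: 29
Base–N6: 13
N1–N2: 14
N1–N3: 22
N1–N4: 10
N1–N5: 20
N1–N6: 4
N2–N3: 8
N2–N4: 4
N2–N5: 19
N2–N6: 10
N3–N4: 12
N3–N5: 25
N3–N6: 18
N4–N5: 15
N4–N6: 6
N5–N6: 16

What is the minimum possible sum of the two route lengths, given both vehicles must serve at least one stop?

103 — the smallest possible combined total.

Try each way of splitting the stops between the two vehicles (each non-empty) and, for each split, find the best tour for each vehicle:
  {N1} + {N2, N3, N4, N5, N6}: 18 + 85 = 103
  {N2} + {N1, N3, N4, N5, N6}: 46 + 85 = 131
  {N1, N2} + {N3, N4, N5, N6}: 46 + 85 = 131
  {N3} + {N1, N2, N4, N5, N6}: 62 + 71 = 133
  {N1, N3} + {N2, N4, N5, N6}: 62 + 71 = 133
  {N2, N3} + {N1, N4, N5, N6}: 62 + 63 = 125
  … (31 splits in total)
Best: vehicle 1 Base → N1 → Base = 18; vehicle 2 Base → N4 → N2 → N3 → N5 → N6 → Base = 85; combined 103.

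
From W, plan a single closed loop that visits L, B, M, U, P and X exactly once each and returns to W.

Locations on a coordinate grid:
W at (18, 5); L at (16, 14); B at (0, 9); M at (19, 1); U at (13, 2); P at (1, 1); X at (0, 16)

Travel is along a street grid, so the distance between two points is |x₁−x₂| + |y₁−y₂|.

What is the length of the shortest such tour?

70 — the shortest possible round trip.

With 6 stops there are 6!/2 = 360 distinct round trips (a route and its reverse cost the same).
W-L-B-M-U-P-X-W: 11+21+27+7+13+16+29 = 124
W-L-B-M-U-X-P-W: 11+21+27+7+27+16+21 = 130
W-L-B-M-P-U-X-W: 11+21+27+18+13+27+29 = 146
W-L-B-M-P-X-U-W: 11+21+27+18+16+27+8 = 128
W-L-B-M-X-U-P-W: 11+21+27+34+27+13+21 = 154
W-L-B-M-X-P-U-W: 11+21+27+34+16+13+8 = 130
W-L-B-U-M-P-X-W: 11+21+20+7+18+16+29 = 122
W-L-B-U-M-X-P-W: 11+21+20+7+34+16+21 = 130
… (352 more)
W-L-X-B-P-U-M-W: 11+18+7+9+13+7+5 = 70  ← best
The minimum is 70.
One optimal route: W → L → X → B → P → U → M → W (or its reverse).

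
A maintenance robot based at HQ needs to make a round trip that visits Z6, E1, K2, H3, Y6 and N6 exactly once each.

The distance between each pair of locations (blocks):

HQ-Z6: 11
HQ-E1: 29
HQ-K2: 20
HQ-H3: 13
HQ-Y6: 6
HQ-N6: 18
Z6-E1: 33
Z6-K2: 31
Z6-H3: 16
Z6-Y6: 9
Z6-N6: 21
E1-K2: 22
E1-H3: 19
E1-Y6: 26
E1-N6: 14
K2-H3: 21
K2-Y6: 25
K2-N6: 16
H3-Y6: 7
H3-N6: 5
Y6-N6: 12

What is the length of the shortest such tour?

Minimum total distance: 88 blocks.

HQ → Z6 → E1 → K2 → H3 → Y6 → N6 → HQ: 11+33+22+21+7+12+18 = 124
HQ → Z6 → E1 → K2 → H3 → N6 → Y6 → HQ: 11+33+22+21+5+12+6 = 110
HQ → Z6 → E1 → K2 → Y6 → H3 → N6 → HQ: 11+33+22+25+7+5+18 = 121
HQ → Z6 → E1 → K2 → Y6 → N6 → H3 → HQ: 11+33+22+25+12+5+13 = 121
HQ → Z6 → E1 → K2 → N6 → H3 → Y6 → HQ: 11+33+22+16+5+7+6 = 100
HQ → Z6 → E1 → K2 → N6 → Y6 → H3 → HQ: 11+33+22+16+12+7+13 = 114
HQ → Z6 → E1 → H3 → K2 → Y6 → N6 → HQ: 11+33+19+21+25+12+18 = 139
HQ → Z6 → E1 → H3 → K2 → N6 → Y6 → HQ: 11+33+19+21+16+12+6 = 118
… (352 more)
HQ → Z6 → Y6 → H3 → N6 → E1 → K2 → HQ: 11+9+7+5+14+22+20 = 88  ← best
The minimum is 88.
One optimal route: HQ → Z6 → Y6 → H3 → N6 → E1 → K2 → HQ (or its reverse).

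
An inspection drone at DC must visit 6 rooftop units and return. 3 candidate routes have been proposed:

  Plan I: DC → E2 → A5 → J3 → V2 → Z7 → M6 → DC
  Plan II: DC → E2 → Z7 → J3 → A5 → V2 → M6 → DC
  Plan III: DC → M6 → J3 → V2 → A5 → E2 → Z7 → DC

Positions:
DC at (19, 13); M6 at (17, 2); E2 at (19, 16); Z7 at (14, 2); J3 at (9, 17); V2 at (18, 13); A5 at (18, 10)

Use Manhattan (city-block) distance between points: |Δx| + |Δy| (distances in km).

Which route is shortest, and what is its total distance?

Plan I: 3 + 7 + 16 + 13 + 15 + 3 + 13 = 70
Plan II: 3 + 19 + 20 + 16 + 3 + 12 + 13 = 86
Plan III: 13 + 23 + 13 + 3 + 7 + 19 + 16 = 94

70 km — Plan I is the shortest.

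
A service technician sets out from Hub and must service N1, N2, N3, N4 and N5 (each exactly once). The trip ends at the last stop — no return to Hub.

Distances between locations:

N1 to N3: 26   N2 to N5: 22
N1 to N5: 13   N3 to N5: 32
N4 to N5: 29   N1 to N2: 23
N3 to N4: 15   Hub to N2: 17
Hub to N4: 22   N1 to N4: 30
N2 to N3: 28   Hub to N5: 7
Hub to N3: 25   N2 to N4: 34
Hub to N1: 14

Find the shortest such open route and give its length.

Minimum one-way distance = 86.

There are 5! = 120 possible orderings.
Hub - N1 - N2 - N3 - N4 - N5: 14+23+28+15+29 = 109
Hub - N1 - N2 - N3 - N5 - N4: 14+23+28+32+29 = 126
Hub - N1 - N2 - N4 - N3 - N5: 14+23+34+15+32 = 118
Hub - N1 - N2 - N4 - N5 - N3: 14+23+34+29+32 = 132
Hub - N1 - N2 - N5 - N3 - N4: 14+23+22+32+15 = 106
Hub - N1 - N2 - N5 - N4 - N3: 14+23+22+29+15 = 103
Hub - N1 - N3 - N2 - N4 - N5: 14+26+28+34+29 = 131
Hub - N1 - N3 - N2 - N5 - N4: 14+26+28+22+29 = 119
Hub - N1 - N3 - N4 - N2 - N5: 14+26+15+34+22 = 111
Hub - N1 - N3 - N4 - N5 - N2: 14+26+15+29+22 = 106
Hub - N1 - N3 - N5 - N2 - N4: 14+26+32+22+34 = 128
Hub - N1 - N3 - N5 - N4 - N2: 14+26+32+29+34 = 135
Hub - N1 - N4 - N2 - N3 - N5: 14+30+34+28+32 = 138
Hub - N1 - N4 - N2 - N5 - N3: 14+30+34+22+32 = 132
… (106 more)
Hub - N5 - N1 - N2 - N3 - N4: 7+13+23+28+15 = 86  ← best
The minimum is 86.
One shortest path: Hub → N5 → N1 → N2 → N3 → N4.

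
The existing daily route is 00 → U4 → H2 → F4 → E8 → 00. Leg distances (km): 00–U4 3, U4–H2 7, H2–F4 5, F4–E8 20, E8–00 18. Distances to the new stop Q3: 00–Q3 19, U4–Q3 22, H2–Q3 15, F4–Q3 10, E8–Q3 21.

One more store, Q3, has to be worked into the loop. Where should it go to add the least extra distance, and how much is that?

Adding 11 km by placing Q3 on the F4–E8 leg.

Insertion cost between consecutive stops i–j is d(i,Q3) + d(Q3,j) − d(i,j):
  between 00 and U4: 19 + 22 − 3 = 38
  between U4 and H2: 22 + 15 − 7 = 30
  between H2 and F4: 15 + 10 − 5 = 20
  between F4 and E8: 10 + 21 − 20 = 11
  between E8 and 00: 21 + 19 − 18 = 22
Cheapest insertion is between F4 and E8, adding 11.
New total = 53 + 11 = 64.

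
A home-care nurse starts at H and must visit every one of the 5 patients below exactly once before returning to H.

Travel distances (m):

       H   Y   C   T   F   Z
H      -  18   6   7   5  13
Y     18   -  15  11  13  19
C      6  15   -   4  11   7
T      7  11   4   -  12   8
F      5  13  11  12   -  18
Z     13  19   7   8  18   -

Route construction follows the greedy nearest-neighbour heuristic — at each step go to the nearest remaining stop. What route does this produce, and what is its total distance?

Nearest-neighbour total = 65 m; route H → F → C → T → Z → Y → H.

H → [F:5 / C:6 / T:7 / Z:13 / Y:18] → F (5)
F → [C:11 / T:12 / Y:13 / Z:18] → C (11)
C → [T:4 / Z:7 / Y:15] → T (4)
T → [Z:8 / Y:11] → Z (8)
Z → [Y:19] → Y (19)
Return Y→H: 18.
Total = 5 + 11 + 4 + 8 + 19 + 18 = 65.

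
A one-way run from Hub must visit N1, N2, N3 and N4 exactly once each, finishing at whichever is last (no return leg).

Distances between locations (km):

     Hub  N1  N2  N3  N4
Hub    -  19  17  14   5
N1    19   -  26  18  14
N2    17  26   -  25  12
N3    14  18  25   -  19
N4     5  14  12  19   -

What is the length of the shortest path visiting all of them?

Shortest open route: 58 km.

There are 4! = 24 possible orderings.
Hub - N1 - N2 - N3 - N4: 19+26+25+19 = 89
Hub - N1 - N2 - N4 - N3: 19+26+12+19 = 76
Hub - N1 - N3 - N2 - N4: 19+18+25+12 = 74
Hub - N1 - N3 - N4 - N2: 19+18+19+12 = 68
Hub - N1 - N4 - N2 - N3: 19+14+12+25 = 70
Hub - N1 - N4 - N3 - N2: 19+14+19+25 = 77
Hub - N2 - N1 - N3 - N4: 17+26+18+19 = 80
Hub - N2 - N1 - N4 - N3: 17+26+14+19 = 76
Hub - N2 - N3 - N1 - N4: 17+25+18+14 = 74
Hub - N2 - N3 - N4 - N1: 17+25+19+14 = 75
Hub - N2 - N4 - N1 - N3: 17+12+14+18 = 61
Hub - N2 - N4 - N3 - N1: 17+12+19+18 = 66
Hub - N3 - N1 - N2 - N4: 14+18+26+12 = 70
Hub - N3 - N1 - N4 - N2: 14+18+14+12 = 58
… (10 more)
The minimum is 58.
One shortest path: Hub → N3 → N1 → N4 → N2.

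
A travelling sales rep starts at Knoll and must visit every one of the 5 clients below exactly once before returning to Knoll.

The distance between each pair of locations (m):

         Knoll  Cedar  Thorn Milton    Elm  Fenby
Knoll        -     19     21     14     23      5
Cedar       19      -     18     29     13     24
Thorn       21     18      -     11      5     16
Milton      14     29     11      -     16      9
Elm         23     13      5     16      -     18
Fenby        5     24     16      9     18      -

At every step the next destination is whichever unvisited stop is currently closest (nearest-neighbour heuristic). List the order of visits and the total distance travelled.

Nearest-neighbour total = 62 m; route Knoll → Fenby → Milton → Thorn → Elm → Cedar → Knoll.

From Knoll: distances to unvisited — Fenby=5, Milton=14, Cedar=19, Thorn=21, Elm=23. Nearest is Fenby (5).
From Fenby: distances to unvisited — Milton=9, Thorn=16, Elm=18, Cedar=24. Nearest is Milton (9).
From Milton: distances to unvisited — Thorn=11, Elm=16, Cedar=29. Nearest is Thorn (11).
From Thorn: distances to unvisited — Elm=5, Cedar=18. Nearest is Elm (5).
From Elm: distances to unvisited — Cedar=13. Nearest is Cedar (13).
Return Cedar→Knoll: 19.
Total = 5 + 9 + 11 + 5 + 13 + 19 = 62.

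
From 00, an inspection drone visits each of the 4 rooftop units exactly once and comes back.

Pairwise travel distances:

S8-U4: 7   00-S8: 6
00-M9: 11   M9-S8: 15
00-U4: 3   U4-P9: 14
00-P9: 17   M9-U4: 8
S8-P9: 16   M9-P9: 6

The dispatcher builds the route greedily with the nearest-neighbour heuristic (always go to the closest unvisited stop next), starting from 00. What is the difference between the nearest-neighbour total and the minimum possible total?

00: U4=3, S8=6, M9=11, P9=17 ⇒ U4
U4: S8=7, M9=8, P9=14 ⇒ S8
S8: M9=15, P9=16 ⇒ M9
M9: P9=6 ⇒ P9
NN route 00 → U4 → S8 → M9 → P9 → 00 costs 48.
Optimal: 00 → S8 → P9 → M9 → U4 → 00 costs 39 (by enumerating all 12 distinct tours).
Excess = 48 − 39 = 9.

9 longer than the optimal tour.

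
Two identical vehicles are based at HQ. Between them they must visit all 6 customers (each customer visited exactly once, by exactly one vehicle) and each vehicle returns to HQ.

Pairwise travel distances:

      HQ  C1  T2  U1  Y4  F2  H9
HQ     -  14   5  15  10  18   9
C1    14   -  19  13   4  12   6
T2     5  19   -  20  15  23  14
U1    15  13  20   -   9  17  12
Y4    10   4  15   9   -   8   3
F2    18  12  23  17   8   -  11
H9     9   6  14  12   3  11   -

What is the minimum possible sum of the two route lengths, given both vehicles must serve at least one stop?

69 — the smallest possible combined total.

Check every non-empty split of the stops between the two vehicles; for each half take its own optimal tour:
  {C1} + {T2, U1, Y4, F2, H9}: 28 + 62 = 90
  {T2} + {C1, U1, Y4, F2, H9}: 10 + 59 = 69
  {C1, T2} + {U1, Y4, F2, H9}: 38 + 52 = 90
  {U1} + {C1, T2, Y4, F2, H9}: 30 + 55 = 85
  {C1, U1} + {T2, Y4, F2, H9}: 42 + 48 = 90
  {T2, U1} + {C1, Y4, F2, H9}: 40 + 45 = 85
  … (31 splits in total)
Best: vehicle 1 HQ → T2 → HQ = 10; vehicle 2 HQ → U1 → Y4 → F2 → C1 → H9 → HQ = 59; combined 69.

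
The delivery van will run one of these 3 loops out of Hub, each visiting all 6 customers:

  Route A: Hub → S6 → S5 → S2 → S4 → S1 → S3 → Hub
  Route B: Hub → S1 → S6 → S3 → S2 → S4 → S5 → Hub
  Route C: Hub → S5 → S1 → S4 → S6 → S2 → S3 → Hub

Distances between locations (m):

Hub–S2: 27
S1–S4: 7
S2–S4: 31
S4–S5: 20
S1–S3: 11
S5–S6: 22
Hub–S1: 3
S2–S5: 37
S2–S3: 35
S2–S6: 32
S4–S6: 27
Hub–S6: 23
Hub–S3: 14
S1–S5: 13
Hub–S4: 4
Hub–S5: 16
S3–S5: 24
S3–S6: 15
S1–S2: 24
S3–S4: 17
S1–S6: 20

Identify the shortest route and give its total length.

140 m — Route B is the shortest.

Route A: 23 + 22 + 37 + 31 + 7 + 11 + 14 = 145
Route B: 3 + 20 + 15 + 35 + 31 + 20 + 16 = 140
Route C: 16 + 13 + 7 + 27 + 32 + 35 + 14 = 144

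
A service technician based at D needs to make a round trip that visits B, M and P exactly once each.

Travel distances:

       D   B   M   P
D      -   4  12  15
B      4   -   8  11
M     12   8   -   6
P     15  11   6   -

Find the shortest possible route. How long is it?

There are 3 distinct closed tours to check (reversals are equivalent).
D - B - M - P - D: 4+8+6+15 = 33
D - B - P - M - D: 4+11+6+12 = 33
D - M - B - P - D: 12+8+11+15 = 46
The minimum is 33.
One optimal route: D → B → M → P → D (or its reverse).

Shortest round trip = 33.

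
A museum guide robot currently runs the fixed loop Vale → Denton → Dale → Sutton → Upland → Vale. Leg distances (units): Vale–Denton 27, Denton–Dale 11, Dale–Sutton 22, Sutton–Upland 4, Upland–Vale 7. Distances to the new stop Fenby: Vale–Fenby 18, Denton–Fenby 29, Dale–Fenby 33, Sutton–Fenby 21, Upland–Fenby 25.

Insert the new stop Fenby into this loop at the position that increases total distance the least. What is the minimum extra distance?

Insertion cost between consecutive stops i–j is d(i,Fenby) + d(Fenby,j) − d(i,j):
  between Vale and Denton: 18 + 29 − 27 = 20
  between Denton and Dale: 29 + 33 − 11 = 51
  between Dale and Sutton: 33 + 21 − 22 = 32
  between Sutton and Upland: 21 + 25 − 4 = 42
  between Upland and Vale: 25 + 18 − 7 = 36
Cheapest insertion is between Vale and Denton, adding 20.
New total = 71 + 20 = 91.

Minimum extra distance: 20, inserting Fenby between Vale and Denton.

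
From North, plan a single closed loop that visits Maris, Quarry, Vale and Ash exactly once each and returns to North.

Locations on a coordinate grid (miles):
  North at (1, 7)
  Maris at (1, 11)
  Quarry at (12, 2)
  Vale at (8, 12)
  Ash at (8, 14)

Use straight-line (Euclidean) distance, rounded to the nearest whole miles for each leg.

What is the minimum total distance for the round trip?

North-Maris-Quarry-Vale-Ash-North: 4+14+11+2+10 = 41
North-Maris-Quarry-Ash-Vale-North: 4+14+13+2+9 = 42
North-Maris-Vale-Quarry-Ash-North: 4+7+11+13+10 = 45
North-Maris-Vale-Ash-Quarry-North: 4+7+2+13+12 = 38
North-Maris-Ash-Quarry-Vale-North: 4+8+13+11+9 = 45
North-Maris-Ash-Vale-Quarry-North: 4+8+2+11+12 = 37
North-Quarry-Maris-Vale-Ash-North: 12+14+7+2+10 = 45
North-Quarry-Maris-Ash-Vale-North: 12+14+8+2+9 = 45
North-Quarry-Vale-Maris-Ash-North: 12+11+7+8+10 = 48
North-Quarry-Ash-Maris-Vale-North: 12+13+8+7+9 = 49
North-Vale-Maris-Quarry-Ash-North: 9+7+14+13+10 = 53
North-Vale-Quarry-Maris-Ash-North: 9+11+14+8+10 = 52
The minimum is 37.
One optimal route: North → Maris → Ash → Vale → Quarry → North (or its reverse).

37 miles — the shortest possible round trip.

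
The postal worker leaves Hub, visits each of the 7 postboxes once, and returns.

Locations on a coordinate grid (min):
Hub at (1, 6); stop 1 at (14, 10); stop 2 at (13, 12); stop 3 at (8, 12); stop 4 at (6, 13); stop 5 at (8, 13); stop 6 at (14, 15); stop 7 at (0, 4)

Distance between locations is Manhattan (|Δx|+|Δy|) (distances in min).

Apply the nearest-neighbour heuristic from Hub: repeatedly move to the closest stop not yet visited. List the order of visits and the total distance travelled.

At Hub the remaining stops are stop 7 3, stop 4 12, stop 3 13, stop 5 14, stop 1 17, stop 2 18, stop 6 22; go to stop 7.
At stop 7 the remaining stops are stop 4 15, stop 3 16, stop 5 17, stop 1 20, stop 2 21, stop 6 25; go to stop 4.
At stop 4 the remaining stops are stop 5 2, stop 3 3, stop 2 8, stop 6 10, stop 1 11; go to stop 5.
At stop 5 the remaining stops are stop 3 1, stop 2 6, stop 6 8, stop 1 9; go to stop 3.
At stop 3 the remaining stops are stop 2 5, stop 1 8, stop 6 9; go to stop 2.
At stop 2 the remaining stops are stop 1 3, stop 6 4; go to stop 1.
At stop 1 the remaining stops are stop 6 5; go to stop 6.
Return stop 6→Hub: 22.
Total = 3 + 15 + 2 + 1 + 5 + 3 + 5 + 22 = 56.

Nearest-neighbour total = 56 min; route Hub → stop 7 → stop 4 → stop 5 → stop 3 → stop 2 → stop 1 → stop 6 → Hub.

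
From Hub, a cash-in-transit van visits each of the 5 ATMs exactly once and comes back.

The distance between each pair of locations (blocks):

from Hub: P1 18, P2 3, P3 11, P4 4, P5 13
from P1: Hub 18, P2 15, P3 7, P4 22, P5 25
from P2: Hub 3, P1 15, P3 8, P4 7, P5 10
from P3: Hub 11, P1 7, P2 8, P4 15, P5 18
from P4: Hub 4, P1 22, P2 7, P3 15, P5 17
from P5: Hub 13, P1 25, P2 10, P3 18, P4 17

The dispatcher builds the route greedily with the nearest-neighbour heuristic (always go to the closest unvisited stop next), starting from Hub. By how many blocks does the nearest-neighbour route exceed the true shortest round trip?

From Hub: P2=3, P4=4, P3=11, P5=13, P1=18 → choose P2 (3).
From P2: P4=7, P3=8, P5=10, P1=15 → choose P4 (7).
From P4: P3=15, P5=17, P1=22 → choose P3 (15).
From P3: P1=7, P5=18 → choose P1 (7).
From P1: P5=25 → choose P5 (25).
NN route Hub → P2 → P4 → P3 → P1 → P5 → Hub costs 70.
Optimal: Hub → P1 → P3 → P2 → P5 → P4 → Hub costs 64 (by enumerating all 60 distinct tours).
Excess = 70 − 64 = 6.

The nearest-neighbour route is 6 blocks longer than optimal.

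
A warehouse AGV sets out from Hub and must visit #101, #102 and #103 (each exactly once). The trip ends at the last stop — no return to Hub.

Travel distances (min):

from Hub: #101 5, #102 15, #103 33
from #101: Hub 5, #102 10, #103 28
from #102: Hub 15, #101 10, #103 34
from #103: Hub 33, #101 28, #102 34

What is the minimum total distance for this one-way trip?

Shortest open route: 49 min.

There are 3! = 6 possible orderings.
Hub - #101 - #102 - #103: 5+10+34 = 49
Hub - #101 - #103 - #102: 5+28+34 = 67
Hub - #102 - #101 - #103: 15+10+28 = 53
Hub - #102 - #103 - #101: 15+34+28 = 77
Hub - #103 - #101 - #102: 33+28+10 = 71
Hub - #103 - #102 - #101: 33+34+10 = 77
The minimum is 49.
One shortest path: Hub → #101 → #102 → #103.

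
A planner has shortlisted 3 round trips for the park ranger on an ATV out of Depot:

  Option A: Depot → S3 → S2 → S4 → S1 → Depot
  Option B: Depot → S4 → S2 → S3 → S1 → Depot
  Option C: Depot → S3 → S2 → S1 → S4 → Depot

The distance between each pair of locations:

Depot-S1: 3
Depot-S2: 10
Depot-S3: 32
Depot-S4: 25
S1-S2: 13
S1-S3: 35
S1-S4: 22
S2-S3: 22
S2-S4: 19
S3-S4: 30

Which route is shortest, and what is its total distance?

Option A: 32 + 22 + 19 + 22 + 3 = 98
Option B: 25 + 19 + 22 + 35 + 3 = 104
Option C: 32 + 22 + 13 + 22 + 25 = 114

Shortest is Option A, total 98.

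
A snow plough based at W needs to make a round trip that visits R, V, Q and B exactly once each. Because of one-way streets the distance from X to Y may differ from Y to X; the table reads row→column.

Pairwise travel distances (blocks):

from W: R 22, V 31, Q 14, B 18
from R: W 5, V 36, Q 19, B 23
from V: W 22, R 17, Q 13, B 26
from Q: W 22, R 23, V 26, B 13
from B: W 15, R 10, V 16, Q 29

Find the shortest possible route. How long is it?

W→R→V→Q→B→W: 22+36+13+13+15 = 99
W→R→V→B→Q→W: 22+36+26+29+22 = 135
W→R→Q→V→B→W: 22+19+26+26+15 = 108
W→R→Q→B→V→W: 22+19+13+16+22 = 92
W→R→B→V→Q→W: 22+23+16+13+22 = 96
W→R→B→Q→V→W: 22+23+29+26+22 = 122
W→V→R→Q→B→W: 31+17+19+13+15 = 95
W→V→R→B→Q→W: 31+17+23+29+22 = 122
W→V→Q→R→B→W: 31+13+23+23+15 = 105
W→V→Q→B→R→W: 31+13+13+10+5 = 72
W→V→B→R→Q→W: 31+26+10+19+22 = 108
W→V→B→Q→R→W: 31+26+29+23+5 = 114
W→Q→R→V→B→W: 14+23+36+26+15 = 114
W→Q→R→B→V→W: 14+23+23+16+22 = 98
… (10 more)
W→Q→B→V→R→W: 14+13+16+17+5 = 65  ← best
The minimum is 65.
One optimal route: W → Q → B → V → R → W.

Shortest round trip = 65 blocks.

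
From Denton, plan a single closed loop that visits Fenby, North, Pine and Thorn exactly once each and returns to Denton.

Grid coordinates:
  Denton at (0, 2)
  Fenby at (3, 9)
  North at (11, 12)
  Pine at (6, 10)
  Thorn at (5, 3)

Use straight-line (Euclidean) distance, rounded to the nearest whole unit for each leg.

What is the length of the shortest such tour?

Shortest round trip = 32.

With 4 stops there are 4!/2 = 12 distinct round trips (a route and its reverse cost the same).
Denton - Fenby - North - Pine - Thorn - Denton: 8+9+5+7+5 = 34
Denton - Fenby - North - Thorn - Pine - Denton: 8+9+11+7+10 = 45
Denton - Fenby - Pine - North - Thorn - Denton: 8+3+5+11+5 = 32
Denton - Fenby - Pine - Thorn - North - Denton: 8+3+7+11+15 = 44
Denton - Fenby - Thorn - North - Pine - Denton: 8+6+11+5+10 = 40
Denton - Fenby - Thorn - Pine - North - Denton: 8+6+7+5+15 = 41
Denton - North - Fenby - Pine - Thorn - Denton: 15+9+3+7+5 = 39
Denton - North - Fenby - Thorn - Pine - Denton: 15+9+6+7+10 = 47
Denton - North - Pine - Fenby - Thorn - Denton: 15+5+3+6+5 = 34
Denton - North - Thorn - Fenby - Pine - Denton: 15+11+6+3+10 = 45
Denton - Pine - Fenby - North - Thorn - Denton: 10+3+9+11+5 = 38
Denton - Pine - North - Fenby - Thorn - Denton: 10+5+9+6+5 = 35
The minimum is 32.
One optimal route: Denton → Fenby → Pine → North → Thorn → Denton (or its reverse).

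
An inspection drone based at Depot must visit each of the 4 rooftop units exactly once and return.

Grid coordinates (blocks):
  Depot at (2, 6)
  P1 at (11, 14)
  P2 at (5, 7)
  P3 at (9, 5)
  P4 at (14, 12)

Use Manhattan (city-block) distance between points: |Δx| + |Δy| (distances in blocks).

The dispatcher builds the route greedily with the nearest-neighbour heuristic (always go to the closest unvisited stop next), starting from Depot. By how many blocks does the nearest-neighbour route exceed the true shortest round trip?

2 blocks longer than the optimal tour.

From Depot: P2=4, P3=8, P1=17, P4=18 → choose P2 (4).
From P2: P3=6, P1=13, P4=14 → choose P3 (6).
From P3: P1=11, P4=12 → choose P1 (11).
From P1: P4=5 → choose P4 (5).
NN route Depot → P2 → P3 → P1 → P4 → Depot costs 44.
Optimal: Depot → P2 → P1 → P4 → P3 → Depot costs 42 (by enumerating all 12 distinct tours).
Excess = 44 − 42 = 2.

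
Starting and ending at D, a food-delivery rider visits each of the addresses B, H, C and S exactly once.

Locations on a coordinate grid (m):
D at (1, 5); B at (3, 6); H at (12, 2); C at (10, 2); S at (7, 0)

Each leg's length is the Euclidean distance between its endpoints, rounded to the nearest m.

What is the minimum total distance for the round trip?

There are 12 distinct closed tours to check (reversals are equivalent).
D → B → H → C → S → D: 2+10+2+4+8 = 26
D → B → H → S → C → D: 2+10+5+4+9 = 30
D → B → C → H → S → D: 2+8+2+5+8 = 25
D → B → C → S → H → D: 2+8+4+5+11 = 30
D → B → S → H → C → D: 2+7+5+2+9 = 25
D → B → S → C → H → D: 2+7+4+2+11 = 26
D → H → B → C → S → D: 11+10+8+4+8 = 41
D → H → B → S → C → D: 11+10+7+4+9 = 41
D → H → C → B → S → D: 11+2+8+7+8 = 36
D → H → S → B → C → D: 11+5+7+8+9 = 40
D → C → B → H → S → D: 9+8+10+5+8 = 40
D → C → H → B → S → D: 9+2+10+7+8 = 36
The minimum is 25.
One optimal route: D → B → C → H → S → D (or its reverse).

Minimum total distance: 25 m.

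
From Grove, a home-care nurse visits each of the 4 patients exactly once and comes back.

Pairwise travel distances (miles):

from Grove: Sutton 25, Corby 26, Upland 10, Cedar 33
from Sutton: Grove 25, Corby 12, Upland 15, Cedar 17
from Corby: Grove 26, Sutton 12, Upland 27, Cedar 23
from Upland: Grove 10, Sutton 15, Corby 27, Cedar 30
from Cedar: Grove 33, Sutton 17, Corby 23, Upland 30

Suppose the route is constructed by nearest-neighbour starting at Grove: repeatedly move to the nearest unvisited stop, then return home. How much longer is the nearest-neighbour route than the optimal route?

From Grove: Upland=10, Sutton=25, Corby=26, Cedar=33 → choose Upland (10).
From Upland: Sutton=15, Corby=27, Cedar=30 → choose Sutton (15).
From Sutton: Corby=12, Cedar=17 → choose Corby (12).
From Corby: Cedar=23 → choose Cedar (23).
NN route Grove → Upland → Sutton → Corby → Cedar → Grove costs 93.
Optimal: Grove → Corby → Cedar → Sutton → Upland → Grove costs 91 (by enumerating all 12 distinct tours).
Excess = 93 − 91 = 2.

2 miles longer than the optimal tour.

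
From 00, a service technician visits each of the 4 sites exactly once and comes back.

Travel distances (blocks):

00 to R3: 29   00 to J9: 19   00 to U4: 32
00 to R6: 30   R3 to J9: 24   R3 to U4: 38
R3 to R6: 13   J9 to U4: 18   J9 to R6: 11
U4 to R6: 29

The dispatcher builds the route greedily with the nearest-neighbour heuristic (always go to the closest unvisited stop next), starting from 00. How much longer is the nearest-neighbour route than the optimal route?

From 00: J9=19, R3=29, R6=30, U4=32 → choose J9 (19).
From J9: R6=11, U4=18, R3=24 → choose R6 (11).
From R6: R3=13, U4=29 → choose R3 (13).
From R3: U4=38 → choose U4 (38).
NN route 00 → J9 → R6 → R3 → U4 → 00 costs 113.
Optimal: 00 → R3 → R6 → J9 → U4 → 00 costs 103 (by enumerating all 12 distinct tours).
Excess = 113 − 103 = 10.

The nearest-neighbour route is 10 blocks longer than optimal.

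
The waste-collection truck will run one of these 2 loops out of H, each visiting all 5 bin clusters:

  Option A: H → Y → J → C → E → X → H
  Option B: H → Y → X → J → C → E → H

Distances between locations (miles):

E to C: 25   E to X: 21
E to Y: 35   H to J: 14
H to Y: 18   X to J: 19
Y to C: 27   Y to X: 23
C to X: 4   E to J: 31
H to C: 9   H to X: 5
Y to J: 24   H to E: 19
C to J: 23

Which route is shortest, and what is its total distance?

116 miles — Option A is the shortest.

Option A: 18 + 24 + 23 + 25 + 21 + 5 = 116
Option B: 18 + 23 + 19 + 23 + 25 + 19 = 127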